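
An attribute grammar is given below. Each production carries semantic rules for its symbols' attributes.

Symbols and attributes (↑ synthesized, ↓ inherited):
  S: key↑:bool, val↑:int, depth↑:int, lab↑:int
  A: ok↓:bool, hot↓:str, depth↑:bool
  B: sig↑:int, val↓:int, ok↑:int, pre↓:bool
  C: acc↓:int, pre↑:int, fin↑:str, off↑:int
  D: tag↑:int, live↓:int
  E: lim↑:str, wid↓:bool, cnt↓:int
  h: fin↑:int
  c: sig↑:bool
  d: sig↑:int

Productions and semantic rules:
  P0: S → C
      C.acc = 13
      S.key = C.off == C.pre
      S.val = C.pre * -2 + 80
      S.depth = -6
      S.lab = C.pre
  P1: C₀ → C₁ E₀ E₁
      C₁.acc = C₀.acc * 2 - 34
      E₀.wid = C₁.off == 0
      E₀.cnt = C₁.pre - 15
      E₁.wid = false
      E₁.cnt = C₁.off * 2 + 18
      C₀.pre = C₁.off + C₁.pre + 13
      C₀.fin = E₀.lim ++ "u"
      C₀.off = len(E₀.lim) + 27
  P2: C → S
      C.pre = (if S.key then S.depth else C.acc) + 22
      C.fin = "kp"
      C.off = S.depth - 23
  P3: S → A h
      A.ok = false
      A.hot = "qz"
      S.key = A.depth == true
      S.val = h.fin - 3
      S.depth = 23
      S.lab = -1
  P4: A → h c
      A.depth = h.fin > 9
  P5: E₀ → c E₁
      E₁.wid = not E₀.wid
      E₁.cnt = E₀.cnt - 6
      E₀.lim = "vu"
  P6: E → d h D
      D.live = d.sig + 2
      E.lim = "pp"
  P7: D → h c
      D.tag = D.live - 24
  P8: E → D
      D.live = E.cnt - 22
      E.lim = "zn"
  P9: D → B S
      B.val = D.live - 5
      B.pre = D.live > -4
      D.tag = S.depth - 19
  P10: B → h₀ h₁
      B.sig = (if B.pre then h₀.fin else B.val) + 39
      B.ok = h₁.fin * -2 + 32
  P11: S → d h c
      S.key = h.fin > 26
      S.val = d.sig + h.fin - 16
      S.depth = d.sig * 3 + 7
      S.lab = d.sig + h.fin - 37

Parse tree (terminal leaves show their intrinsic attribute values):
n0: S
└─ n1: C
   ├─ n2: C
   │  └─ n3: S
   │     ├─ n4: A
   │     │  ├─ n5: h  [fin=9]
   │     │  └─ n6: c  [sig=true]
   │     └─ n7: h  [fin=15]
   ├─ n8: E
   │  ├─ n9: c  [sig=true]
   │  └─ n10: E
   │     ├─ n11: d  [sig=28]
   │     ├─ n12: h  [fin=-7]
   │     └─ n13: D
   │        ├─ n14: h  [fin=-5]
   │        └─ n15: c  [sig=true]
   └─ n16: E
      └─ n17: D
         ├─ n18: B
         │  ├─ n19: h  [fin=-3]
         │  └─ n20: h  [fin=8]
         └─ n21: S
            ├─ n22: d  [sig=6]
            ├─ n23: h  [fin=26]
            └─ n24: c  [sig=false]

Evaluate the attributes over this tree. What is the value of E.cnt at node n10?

-7

1. n1.acc = 13  [13]
2. n2.acc = -8  [C₀.acc * 2 - 34]
3. n4.ok = false  [false]
4. n4.hot = "qz"  ["qz"]
5. n5.fin = 9  [terminal]
6. n6.sig = true  [terminal]
7. n4.depth = false  [h.fin > 9]
8. n7.fin = 15  [terminal]
9. n3.key = false  [A.depth == true]
10. n3.val = 12  [h.fin - 3]
11. n3.depth = 23  [23]
12. n3.lab = -1  [-1]
13. n2.pre = 14  [(if S.key then S.depth else C.acc) + 22]
14. n2.fin = "kp"  ["kp"]
15. n2.off = 0  [S.depth - 23]
16. n8.wid = true  [C₁.off == 0]
17. n8.cnt = -1  [C₁.pre - 15]
18. n9.sig = true  [terminal]
19. n10.wid = false  [not E₀.wid]
20. n10.cnt = -7  [E₀.cnt - 6]
21. n11.sig = 28  [terminal]
22. n12.fin = -7  [terminal]
23. n13.live = 30  [d.sig + 2]
24. n14.fin = -5  [terminal]
25. n15.sig = true  [terminal]
26. n13.tag = 6  [D.live - 24]
27. n10.lim = "pp"  ["pp"]
28. n8.lim = "vu"  ["vu"]
29. n16.wid = false  [false]
30. n16.cnt = 18  [C₁.off * 2 + 18]
31. n17.live = -4  [E.cnt - 22]
32. n18.val = -9  [D.live - 5]
33. n18.pre = false  [D.live > -4]
34. n19.fin = -3  [terminal]
35. n20.fin = 8  [terminal]
36. n18.sig = 30  [(if B.pre then h₀.fin else B.val) + 39]
37. n18.ok = 16  [h₁.fin * -2 + 32]
38. n22.sig = 6  [terminal]
39. n23.fin = 26  [terminal]
40. n24.sig = false  [terminal]
41. n21.key = false  [h.fin > 26]
42. n21.val = 16  [d.sig + h.fin - 16]
43. n21.depth = 25  [d.sig * 3 + 7]
44. n21.lab = -5  [d.sig + h.fin - 37]
45. n17.tag = 6  [S.depth - 19]
46. n16.lim = "zn"  ["zn"]
47. n1.pre = 27  [C₁.off + C₁.pre + 13]
48. n1.fin = "vuu"  [E₀.lim ++ "u"]
49. n1.off = 29  [len(E₀.lim) + 27]
50. n0.key = false  [C.off == C.pre]
51. n0.val = 26  [C.pre * -2 + 80]
52. n0.depth = -6  [-6]
53. n0.lab = 27  [C.pre]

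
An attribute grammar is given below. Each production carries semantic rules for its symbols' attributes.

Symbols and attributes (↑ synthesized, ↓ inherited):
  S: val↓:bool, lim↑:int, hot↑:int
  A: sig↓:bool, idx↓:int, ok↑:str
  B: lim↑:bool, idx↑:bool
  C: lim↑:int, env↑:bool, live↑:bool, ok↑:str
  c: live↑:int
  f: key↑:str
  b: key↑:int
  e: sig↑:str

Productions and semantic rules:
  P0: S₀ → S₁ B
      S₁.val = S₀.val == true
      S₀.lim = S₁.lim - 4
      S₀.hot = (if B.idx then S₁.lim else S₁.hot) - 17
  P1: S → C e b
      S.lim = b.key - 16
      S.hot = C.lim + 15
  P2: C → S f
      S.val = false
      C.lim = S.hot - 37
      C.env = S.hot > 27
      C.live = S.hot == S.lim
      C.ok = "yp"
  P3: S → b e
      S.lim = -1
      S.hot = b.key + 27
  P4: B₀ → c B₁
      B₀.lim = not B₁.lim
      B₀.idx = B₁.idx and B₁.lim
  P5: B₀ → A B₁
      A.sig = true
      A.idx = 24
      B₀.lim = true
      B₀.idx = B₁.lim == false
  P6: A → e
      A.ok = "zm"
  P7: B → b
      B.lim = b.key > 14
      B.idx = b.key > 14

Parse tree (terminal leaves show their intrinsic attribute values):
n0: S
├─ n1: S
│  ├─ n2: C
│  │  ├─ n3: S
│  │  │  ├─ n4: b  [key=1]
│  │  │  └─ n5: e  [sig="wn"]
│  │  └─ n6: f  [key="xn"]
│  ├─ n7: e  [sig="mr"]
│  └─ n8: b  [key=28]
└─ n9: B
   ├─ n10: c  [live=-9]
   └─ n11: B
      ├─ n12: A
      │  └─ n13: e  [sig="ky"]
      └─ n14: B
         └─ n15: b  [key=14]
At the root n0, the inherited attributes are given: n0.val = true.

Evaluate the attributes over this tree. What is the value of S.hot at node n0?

-5

1. n0.val = true  [given at root]
2. n1.val = true  [S₀.val == true]
3. n3.val = false  [false]
4. n4.key = 1  [terminal]
5. n5.sig = "wn"  [terminal]
6. n3.lim = -1  [-1]
7. n3.hot = 28  [b.key + 27]
8. n6.key = "xn"  [terminal]
9. n2.lim = -9  [S.hot - 37]
10. n2.env = true  [S.hot > 27]
11. n2.live = false  [S.hot == S.lim]
12. n2.ok = "yp"  ["yp"]
13. n7.sig = "mr"  [terminal]
14. n8.key = 28  [terminal]
15. n1.lim = 12  [b.key - 16]
16. n1.hot = 6  [C.lim + 15]
17. n10.live = -9  [terminal]
18. n12.sig = true  [true]
19. n12.idx = 24  [24]
20. n13.sig = "ky"  [terminal]
21. n12.ok = "zm"  ["zm"]
22. n15.key = 14  [terminal]
23. n14.lim = false  [b.key > 14]
24. n14.idx = false  [b.key > 14]
25. n11.lim = true  [true]
26. n11.idx = true  [B₁.lim == false]
27. n9.lim = false  [not B₁.lim]
28. n9.idx = true  [B₁.idx and B₁.lim]
29. n0.lim = 8  [S₁.lim - 4]
30. n0.hot = -5  [(if B.idx then S₁.lim else S₁.hot) - 17]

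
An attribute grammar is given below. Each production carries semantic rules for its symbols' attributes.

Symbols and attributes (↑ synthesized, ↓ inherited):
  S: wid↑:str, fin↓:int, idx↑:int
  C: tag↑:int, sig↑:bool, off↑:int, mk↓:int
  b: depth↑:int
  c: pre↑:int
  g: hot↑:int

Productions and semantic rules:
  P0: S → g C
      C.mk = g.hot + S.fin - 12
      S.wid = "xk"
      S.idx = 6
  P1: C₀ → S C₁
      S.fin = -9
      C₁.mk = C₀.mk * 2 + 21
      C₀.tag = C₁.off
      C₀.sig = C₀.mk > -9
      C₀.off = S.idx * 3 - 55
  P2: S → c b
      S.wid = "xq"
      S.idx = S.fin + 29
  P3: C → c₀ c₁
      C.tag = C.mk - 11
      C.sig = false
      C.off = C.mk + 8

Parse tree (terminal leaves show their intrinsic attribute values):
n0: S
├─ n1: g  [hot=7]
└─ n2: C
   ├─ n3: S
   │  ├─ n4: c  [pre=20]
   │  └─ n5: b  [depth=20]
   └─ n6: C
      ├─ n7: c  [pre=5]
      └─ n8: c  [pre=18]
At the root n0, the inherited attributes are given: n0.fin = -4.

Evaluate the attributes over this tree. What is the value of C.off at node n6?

11

1. n0.fin = -4  [given at root]
2. n1.hot = 7  [terminal]
3. n2.mk = -9  [g.hot + S.fin - 12]
4. n3.fin = -9  [-9]
5. n4.pre = 20  [terminal]
6. n5.depth = 20  [terminal]
7. n3.wid = "xq"  ["xq"]
8. n3.idx = 20  [S.fin + 29]
9. n6.mk = 3  [C₀.mk * 2 + 21]
10. n7.pre = 5  [terminal]
11. n8.pre = 18  [terminal]
12. n6.tag = -8  [C.mk - 11]
13. n6.sig = false  [false]
14. n6.off = 11  [C.mk + 8]
15. n2.tag = 11  [C₁.off]
16. n2.sig = false  [C₀.mk > -9]
17. n2.off = 5  [S.idx * 3 - 55]
18. n0.wid = "xk"  ["xk"]
19. n0.idx = 6  [6]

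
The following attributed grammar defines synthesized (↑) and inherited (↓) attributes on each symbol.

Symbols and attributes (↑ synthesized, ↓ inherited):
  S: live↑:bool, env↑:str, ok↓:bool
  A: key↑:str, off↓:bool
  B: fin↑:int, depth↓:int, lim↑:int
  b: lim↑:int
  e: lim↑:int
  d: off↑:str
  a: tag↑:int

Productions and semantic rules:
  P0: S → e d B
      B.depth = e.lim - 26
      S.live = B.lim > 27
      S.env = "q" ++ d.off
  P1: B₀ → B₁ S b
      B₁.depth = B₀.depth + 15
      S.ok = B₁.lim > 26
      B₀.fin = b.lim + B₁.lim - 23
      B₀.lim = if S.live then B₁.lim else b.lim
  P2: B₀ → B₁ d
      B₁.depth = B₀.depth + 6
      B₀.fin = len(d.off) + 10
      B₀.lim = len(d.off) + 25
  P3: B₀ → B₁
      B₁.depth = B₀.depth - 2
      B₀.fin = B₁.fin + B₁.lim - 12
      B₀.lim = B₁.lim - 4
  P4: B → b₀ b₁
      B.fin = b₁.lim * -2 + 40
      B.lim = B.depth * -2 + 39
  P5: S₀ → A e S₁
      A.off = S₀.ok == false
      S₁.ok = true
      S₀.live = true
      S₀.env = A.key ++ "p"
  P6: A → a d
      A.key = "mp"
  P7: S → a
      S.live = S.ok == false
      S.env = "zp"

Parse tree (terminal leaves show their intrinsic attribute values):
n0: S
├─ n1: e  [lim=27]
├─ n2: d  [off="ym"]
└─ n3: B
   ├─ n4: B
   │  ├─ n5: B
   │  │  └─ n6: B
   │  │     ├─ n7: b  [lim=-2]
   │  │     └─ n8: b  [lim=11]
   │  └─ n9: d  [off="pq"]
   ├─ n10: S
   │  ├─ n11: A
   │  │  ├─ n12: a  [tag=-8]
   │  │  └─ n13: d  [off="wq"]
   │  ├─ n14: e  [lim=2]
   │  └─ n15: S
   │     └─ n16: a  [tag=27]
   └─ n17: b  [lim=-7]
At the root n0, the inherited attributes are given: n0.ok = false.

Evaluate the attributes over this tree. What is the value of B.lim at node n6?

1. n0.ok = false  [given at root]
2. n1.lim = 27  [terminal]
3. n2.off = "ym"  [terminal]
4. n3.depth = 1  [e.lim - 26]
5. n4.depth = 16  [B₀.depth + 15]
6. n5.depth = 22  [B₀.depth + 6]
7. n6.depth = 20  [B₀.depth - 2]
8. n7.lim = -2  [terminal]
9. n8.lim = 11  [terminal]
10. n6.fin = 18  [b₁.lim * -2 + 40]
11. n6.lim = -1  [B.depth * -2 + 39]
12. n5.fin = 5  [B₁.fin + B₁.lim - 12]
13. n5.lim = -5  [B₁.lim - 4]
14. n9.off = "pq"  [terminal]
15. n4.fin = 12  [len(d.off) + 10]
16. n4.lim = 27  [len(d.off) + 25]
17. n10.ok = true  [B₁.lim > 26]
18. n11.off = false  [S₀.ok == false]
19. n12.tag = -8  [terminal]
20. n13.off = "wq"  [terminal]
21. n11.key = "mp"  ["mp"]
22. n14.lim = 2  [terminal]
23. n15.ok = true  [true]
24. n16.tag = 27  [terminal]
25. n15.live = false  [S.ok == false]
26. n15.env = "zp"  ["zp"]
27. n10.live = true  [true]
28. n10.env = "mpp"  [A.key ++ "p"]
29. n17.lim = -7  [terminal]
30. n3.fin = -3  [b.lim + B₁.lim - 23]
31. n3.lim = 27  [if S.live then B₁.lim else b.lim]
32. n0.live = false  [B.lim > 27]
33. n0.env = "qym"  ["q" ++ d.off]

-1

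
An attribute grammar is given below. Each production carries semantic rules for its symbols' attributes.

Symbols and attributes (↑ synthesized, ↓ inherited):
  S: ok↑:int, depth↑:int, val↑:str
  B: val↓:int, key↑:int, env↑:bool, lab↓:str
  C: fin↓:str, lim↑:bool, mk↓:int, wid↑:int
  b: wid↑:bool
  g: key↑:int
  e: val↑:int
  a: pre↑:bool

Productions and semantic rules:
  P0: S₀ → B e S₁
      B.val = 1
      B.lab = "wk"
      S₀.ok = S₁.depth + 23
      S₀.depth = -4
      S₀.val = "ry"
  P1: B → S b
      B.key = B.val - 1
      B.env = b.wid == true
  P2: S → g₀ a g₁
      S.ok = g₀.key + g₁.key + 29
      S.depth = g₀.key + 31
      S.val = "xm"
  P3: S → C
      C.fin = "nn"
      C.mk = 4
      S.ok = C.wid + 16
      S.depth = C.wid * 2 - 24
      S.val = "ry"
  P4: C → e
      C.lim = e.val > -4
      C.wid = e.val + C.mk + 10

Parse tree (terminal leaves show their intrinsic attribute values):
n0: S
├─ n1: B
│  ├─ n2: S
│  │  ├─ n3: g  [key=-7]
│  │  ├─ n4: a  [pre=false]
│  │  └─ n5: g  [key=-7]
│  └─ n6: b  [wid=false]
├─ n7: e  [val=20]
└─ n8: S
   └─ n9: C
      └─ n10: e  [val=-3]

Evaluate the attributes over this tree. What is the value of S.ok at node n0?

1. n1.val = 1  [1]
2. n1.lab = "wk"  ["wk"]
3. n3.key = -7  [terminal]
4. n4.pre = false  [terminal]
5. n5.key = -7  [terminal]
6. n2.ok = 15  [g₀.key + g₁.key + 29]
7. n2.depth = 24  [g₀.key + 31]
8. n2.val = "xm"  ["xm"]
9. n6.wid = false  [terminal]
10. n1.key = 0  [B.val - 1]
11. n1.env = false  [b.wid == true]
12. n7.val = 20  [terminal]
13. n9.fin = "nn"  ["nn"]
14. n9.mk = 4  [4]
15. n10.val = -3  [terminal]
16. n9.lim = true  [e.val > -4]
17. n9.wid = 11  [e.val + C.mk + 10]
18. n8.ok = 27  [C.wid + 16]
19. n8.depth = -2  [C.wid * 2 - 24]
20. n8.val = "ry"  ["ry"]
21. n0.ok = 21  [S₁.depth + 23]
22. n0.depth = -4  [-4]
23. n0.val = "ry"  ["ry"]

21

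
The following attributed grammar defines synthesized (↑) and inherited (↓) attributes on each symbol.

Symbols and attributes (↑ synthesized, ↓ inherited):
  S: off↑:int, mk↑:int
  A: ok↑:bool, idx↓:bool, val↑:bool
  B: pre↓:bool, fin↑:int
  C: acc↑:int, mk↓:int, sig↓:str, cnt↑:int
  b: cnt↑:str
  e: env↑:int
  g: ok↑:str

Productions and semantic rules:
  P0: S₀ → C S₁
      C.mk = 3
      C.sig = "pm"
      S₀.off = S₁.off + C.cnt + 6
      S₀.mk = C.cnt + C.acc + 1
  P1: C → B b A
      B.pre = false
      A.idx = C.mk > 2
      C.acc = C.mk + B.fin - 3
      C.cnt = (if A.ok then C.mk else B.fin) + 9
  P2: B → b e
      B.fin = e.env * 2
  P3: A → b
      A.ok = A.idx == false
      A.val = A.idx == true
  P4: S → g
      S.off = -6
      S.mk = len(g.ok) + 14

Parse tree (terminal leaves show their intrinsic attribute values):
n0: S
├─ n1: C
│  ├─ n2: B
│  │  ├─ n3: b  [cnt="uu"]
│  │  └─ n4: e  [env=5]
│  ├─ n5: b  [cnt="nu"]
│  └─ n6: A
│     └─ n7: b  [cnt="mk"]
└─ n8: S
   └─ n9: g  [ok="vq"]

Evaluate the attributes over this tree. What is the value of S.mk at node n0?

30

1. n1.mk = 3  [3]
2. n1.sig = "pm"  ["pm"]
3. n2.pre = false  [false]
4. n3.cnt = "uu"  [terminal]
5. n4.env = 5  [terminal]
6. n2.fin = 10  [e.env * 2]
7. n5.cnt = "nu"  [terminal]
8. n6.idx = true  [C.mk > 2]
9. n7.cnt = "mk"  [terminal]
10. n6.ok = false  [A.idx == false]
11. n6.val = true  [A.idx == true]
12. n1.acc = 10  [C.mk + B.fin - 3]
13. n1.cnt = 19  [(if A.ok then C.mk else B.fin) + 9]
14. n9.ok = "vq"  [terminal]
15. n8.off = -6  [-6]
16. n8.mk = 16  [len(g.ok) + 14]
17. n0.off = 19  [S₁.off + C.cnt + 6]
18. n0.mk = 30  [C.cnt + C.acc + 1]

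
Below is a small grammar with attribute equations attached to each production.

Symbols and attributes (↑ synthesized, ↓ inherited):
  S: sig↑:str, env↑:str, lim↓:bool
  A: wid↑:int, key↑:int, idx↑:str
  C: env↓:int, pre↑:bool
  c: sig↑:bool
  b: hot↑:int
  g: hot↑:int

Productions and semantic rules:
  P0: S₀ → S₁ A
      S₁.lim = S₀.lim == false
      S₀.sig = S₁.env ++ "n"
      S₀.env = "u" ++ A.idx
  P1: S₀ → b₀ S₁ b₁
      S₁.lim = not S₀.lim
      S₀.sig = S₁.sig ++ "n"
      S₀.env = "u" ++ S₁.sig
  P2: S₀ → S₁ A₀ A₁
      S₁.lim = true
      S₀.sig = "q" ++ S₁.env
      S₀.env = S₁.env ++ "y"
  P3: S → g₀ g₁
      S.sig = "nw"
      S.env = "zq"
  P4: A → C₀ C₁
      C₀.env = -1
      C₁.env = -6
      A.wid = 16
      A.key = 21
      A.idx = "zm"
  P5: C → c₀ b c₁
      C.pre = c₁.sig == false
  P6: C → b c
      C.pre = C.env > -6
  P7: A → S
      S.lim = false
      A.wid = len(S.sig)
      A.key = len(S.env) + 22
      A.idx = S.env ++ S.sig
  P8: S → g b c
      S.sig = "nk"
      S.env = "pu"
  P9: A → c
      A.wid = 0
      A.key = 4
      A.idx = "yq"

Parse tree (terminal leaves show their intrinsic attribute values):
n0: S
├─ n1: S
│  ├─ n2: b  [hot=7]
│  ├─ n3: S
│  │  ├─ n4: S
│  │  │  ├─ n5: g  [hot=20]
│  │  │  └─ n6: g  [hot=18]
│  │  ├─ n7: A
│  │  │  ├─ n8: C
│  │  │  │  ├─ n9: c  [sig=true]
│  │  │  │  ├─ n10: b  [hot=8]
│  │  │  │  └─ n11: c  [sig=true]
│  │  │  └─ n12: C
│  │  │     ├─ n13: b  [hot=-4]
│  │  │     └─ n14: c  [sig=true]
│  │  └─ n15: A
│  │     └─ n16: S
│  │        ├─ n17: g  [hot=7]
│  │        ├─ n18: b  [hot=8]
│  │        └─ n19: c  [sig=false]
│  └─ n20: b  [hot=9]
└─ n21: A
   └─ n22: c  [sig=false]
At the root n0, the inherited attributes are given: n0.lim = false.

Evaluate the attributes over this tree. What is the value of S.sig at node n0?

1. n0.lim = false  [given at root]
2. n1.lim = true  [S₀.lim == false]
3. n2.hot = 7  [terminal]
4. n3.lim = false  [not S₀.lim]
5. n4.lim = true  [true]
6. n5.hot = 20  [terminal]
7. n6.hot = 18  [terminal]
8. n4.sig = "nw"  ["nw"]
9. n4.env = "zq"  ["zq"]
10. n8.env = -1  [-1]
11. n9.sig = true  [terminal]
12. n10.hot = 8  [terminal]
13. n11.sig = true  [terminal]
14. n8.pre = false  [c₁.sig == false]
15. n12.env = -6  [-6]
16. n13.hot = -4  [terminal]
17. n14.sig = true  [terminal]
18. n12.pre = false  [C.env > -6]
19. n7.wid = 16  [16]
20. n7.key = 21  [21]
21. n7.idx = "zm"  ["zm"]
22. n16.lim = false  [false]
23. n17.hot = 7  [terminal]
24. n18.hot = 8  [terminal]
25. n19.sig = false  [terminal]
26. n16.sig = "nk"  ["nk"]
27. n16.env = "pu"  ["pu"]
28. n15.wid = 2  [len(S.sig)]
29. n15.key = 24  [len(S.env) + 22]
30. n15.idx = "punk"  [S.env ++ S.sig]
31. n3.sig = "qzq"  ["q" ++ S₁.env]
32. n3.env = "zqy"  [S₁.env ++ "y"]
33. n20.hot = 9  [terminal]
34. n1.sig = "qzqn"  [S₁.sig ++ "n"]
35. n1.env = "uqzq"  ["u" ++ S₁.sig]
36. n22.sig = false  [terminal]
37. n21.wid = 0  [0]
38. n21.key = 4  [4]
39. n21.idx = "yq"  ["yq"]
40. n0.sig = "uqzqn"  [S₁.env ++ "n"]
41. n0.env = "uyq"  ["u" ++ A.idx]

"uqzqn"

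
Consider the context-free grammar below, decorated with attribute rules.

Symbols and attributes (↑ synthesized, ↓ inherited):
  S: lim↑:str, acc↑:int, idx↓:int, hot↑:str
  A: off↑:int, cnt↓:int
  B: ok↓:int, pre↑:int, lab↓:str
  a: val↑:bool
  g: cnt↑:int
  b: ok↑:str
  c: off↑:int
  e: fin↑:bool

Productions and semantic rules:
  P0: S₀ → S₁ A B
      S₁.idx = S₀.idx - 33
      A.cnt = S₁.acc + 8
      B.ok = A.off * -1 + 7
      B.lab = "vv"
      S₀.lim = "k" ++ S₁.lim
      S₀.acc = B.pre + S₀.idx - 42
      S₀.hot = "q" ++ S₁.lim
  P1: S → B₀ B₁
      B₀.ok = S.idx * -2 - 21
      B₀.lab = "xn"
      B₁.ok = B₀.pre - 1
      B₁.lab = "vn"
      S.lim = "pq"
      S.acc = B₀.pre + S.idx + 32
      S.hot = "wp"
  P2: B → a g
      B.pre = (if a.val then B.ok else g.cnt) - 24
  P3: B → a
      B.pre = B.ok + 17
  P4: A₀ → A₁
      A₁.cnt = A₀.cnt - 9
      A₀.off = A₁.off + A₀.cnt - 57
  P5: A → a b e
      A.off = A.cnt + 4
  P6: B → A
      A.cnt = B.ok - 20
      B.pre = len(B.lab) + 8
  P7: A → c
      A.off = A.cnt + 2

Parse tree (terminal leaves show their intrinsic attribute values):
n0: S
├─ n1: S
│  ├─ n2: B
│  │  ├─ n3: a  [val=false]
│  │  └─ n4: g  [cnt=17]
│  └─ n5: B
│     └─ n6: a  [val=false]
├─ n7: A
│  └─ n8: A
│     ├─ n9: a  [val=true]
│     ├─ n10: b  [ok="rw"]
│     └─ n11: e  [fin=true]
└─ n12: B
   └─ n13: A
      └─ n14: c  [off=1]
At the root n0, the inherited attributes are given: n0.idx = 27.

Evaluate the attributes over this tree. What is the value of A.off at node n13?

-3

1. n0.idx = 27  [given at root]
2. n1.idx = -6  [S₀.idx - 33]
3. n2.ok = -9  [S.idx * -2 - 21]
4. n2.lab = "xn"  ["xn"]
5. n3.val = false  [terminal]
6. n4.cnt = 17  [terminal]
7. n2.pre = -7  [(if a.val then B.ok else g.cnt) - 24]
8. n5.ok = -8  [B₀.pre - 1]
9. n5.lab = "vn"  ["vn"]
10. n6.val = false  [terminal]
11. n5.pre = 9  [B.ok + 17]
12. n1.lim = "pq"  ["pq"]
13. n1.acc = 19  [B₀.pre + S.idx + 32]
14. n1.hot = "wp"  ["wp"]
15. n7.cnt = 27  [S₁.acc + 8]
16. n8.cnt = 18  [A₀.cnt - 9]
17. n9.val = true  [terminal]
18. n10.ok = "rw"  [terminal]
19. n11.fin = true  [terminal]
20. n8.off = 22  [A.cnt + 4]
21. n7.off = -8  [A₁.off + A₀.cnt - 57]
22. n12.ok = 15  [A.off * -1 + 7]
23. n12.lab = "vv"  ["vv"]
24. n13.cnt = -5  [B.ok - 20]
25. n14.off = 1  [terminal]
26. n13.off = -3  [A.cnt + 2]
27. n12.pre = 10  [len(B.lab) + 8]
28. n0.lim = "kpq"  ["k" ++ S₁.lim]
29. n0.acc = -5  [B.pre + S₀.idx - 42]
30. n0.hot = "qpq"  ["q" ++ S₁.lim]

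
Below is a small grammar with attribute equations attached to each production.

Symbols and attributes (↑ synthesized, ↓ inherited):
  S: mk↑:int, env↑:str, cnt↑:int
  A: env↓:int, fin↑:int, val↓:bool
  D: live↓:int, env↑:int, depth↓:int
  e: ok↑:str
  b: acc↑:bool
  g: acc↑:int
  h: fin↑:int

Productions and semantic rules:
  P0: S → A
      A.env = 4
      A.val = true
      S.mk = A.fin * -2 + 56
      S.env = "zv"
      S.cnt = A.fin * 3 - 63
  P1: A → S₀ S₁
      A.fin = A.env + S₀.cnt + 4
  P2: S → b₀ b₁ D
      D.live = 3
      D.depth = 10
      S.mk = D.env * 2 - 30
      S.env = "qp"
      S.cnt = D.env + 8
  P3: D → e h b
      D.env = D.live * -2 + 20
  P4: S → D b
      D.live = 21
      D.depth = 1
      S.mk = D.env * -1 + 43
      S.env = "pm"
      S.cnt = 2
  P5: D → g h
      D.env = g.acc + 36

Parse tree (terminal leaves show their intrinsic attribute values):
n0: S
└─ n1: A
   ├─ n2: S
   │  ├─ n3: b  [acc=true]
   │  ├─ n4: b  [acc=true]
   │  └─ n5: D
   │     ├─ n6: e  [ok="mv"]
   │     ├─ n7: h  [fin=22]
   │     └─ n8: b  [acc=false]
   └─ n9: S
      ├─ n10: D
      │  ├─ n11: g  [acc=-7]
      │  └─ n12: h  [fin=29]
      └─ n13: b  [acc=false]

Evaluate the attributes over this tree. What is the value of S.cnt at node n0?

1. n1.env = 4  [4]
2. n1.val = true  [true]
3. n3.acc = true  [terminal]
4. n4.acc = true  [terminal]
5. n5.live = 3  [3]
6. n5.depth = 10  [10]
7. n6.ok = "mv"  [terminal]
8. n7.fin = 22  [terminal]
9. n8.acc = false  [terminal]
10. n5.env = 14  [D.live * -2 + 20]
11. n2.mk = -2  [D.env * 2 - 30]
12. n2.env = "qp"  ["qp"]
13. n2.cnt = 22  [D.env + 8]
14. n10.live = 21  [21]
15. n10.depth = 1  [1]
16. n11.acc = -7  [terminal]
17. n12.fin = 29  [terminal]
18. n10.env = 29  [g.acc + 36]
19. n13.acc = false  [terminal]
20. n9.mk = 14  [D.env * -1 + 43]
21. n9.env = "pm"  ["pm"]
22. n9.cnt = 2  [2]
23. n1.fin = 30  [A.env + S₀.cnt + 4]
24. n0.mk = -4  [A.fin * -2 + 56]
25. n0.env = "zv"  ["zv"]
26. n0.cnt = 27  [A.fin * 3 - 63]

27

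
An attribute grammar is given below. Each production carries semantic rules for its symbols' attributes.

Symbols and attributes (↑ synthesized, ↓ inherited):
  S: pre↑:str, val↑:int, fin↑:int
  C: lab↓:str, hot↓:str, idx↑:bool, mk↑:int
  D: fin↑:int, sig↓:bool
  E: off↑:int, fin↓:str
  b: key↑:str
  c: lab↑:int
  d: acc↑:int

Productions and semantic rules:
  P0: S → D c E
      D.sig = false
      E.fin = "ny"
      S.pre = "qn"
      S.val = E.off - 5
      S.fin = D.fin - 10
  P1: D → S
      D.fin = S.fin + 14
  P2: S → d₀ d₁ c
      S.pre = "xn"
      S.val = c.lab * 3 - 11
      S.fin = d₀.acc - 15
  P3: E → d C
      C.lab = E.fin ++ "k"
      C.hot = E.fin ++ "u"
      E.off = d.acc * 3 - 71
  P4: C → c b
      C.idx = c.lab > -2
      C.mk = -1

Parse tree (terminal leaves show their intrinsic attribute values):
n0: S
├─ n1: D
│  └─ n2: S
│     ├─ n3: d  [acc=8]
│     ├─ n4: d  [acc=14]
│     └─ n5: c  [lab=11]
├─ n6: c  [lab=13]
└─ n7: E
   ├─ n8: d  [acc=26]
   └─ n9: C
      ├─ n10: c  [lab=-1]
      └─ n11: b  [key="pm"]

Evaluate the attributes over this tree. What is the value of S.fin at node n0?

-3

1. n1.sig = false  [false]
2. n3.acc = 8  [terminal]
3. n4.acc = 14  [terminal]
4. n5.lab = 11  [terminal]
5. n2.pre = "xn"  ["xn"]
6. n2.val = 22  [c.lab * 3 - 11]
7. n2.fin = -7  [d₀.acc - 15]
8. n1.fin = 7  [S.fin + 14]
9. n6.lab = 13  [terminal]
10. n7.fin = "ny"  ["ny"]
11. n8.acc = 26  [terminal]
12. n9.lab = "nyk"  [E.fin ++ "k"]
13. n9.hot = "nyu"  [E.fin ++ "u"]
14. n10.lab = -1  [terminal]
15. n11.key = "pm"  [terminal]
16. n9.idx = true  [c.lab > -2]
17. n9.mk = -1  [-1]
18. n7.off = 7  [d.acc * 3 - 71]
19. n0.pre = "qn"  ["qn"]
20. n0.val = 2  [E.off - 5]
21. n0.fin = -3  [D.fin - 10]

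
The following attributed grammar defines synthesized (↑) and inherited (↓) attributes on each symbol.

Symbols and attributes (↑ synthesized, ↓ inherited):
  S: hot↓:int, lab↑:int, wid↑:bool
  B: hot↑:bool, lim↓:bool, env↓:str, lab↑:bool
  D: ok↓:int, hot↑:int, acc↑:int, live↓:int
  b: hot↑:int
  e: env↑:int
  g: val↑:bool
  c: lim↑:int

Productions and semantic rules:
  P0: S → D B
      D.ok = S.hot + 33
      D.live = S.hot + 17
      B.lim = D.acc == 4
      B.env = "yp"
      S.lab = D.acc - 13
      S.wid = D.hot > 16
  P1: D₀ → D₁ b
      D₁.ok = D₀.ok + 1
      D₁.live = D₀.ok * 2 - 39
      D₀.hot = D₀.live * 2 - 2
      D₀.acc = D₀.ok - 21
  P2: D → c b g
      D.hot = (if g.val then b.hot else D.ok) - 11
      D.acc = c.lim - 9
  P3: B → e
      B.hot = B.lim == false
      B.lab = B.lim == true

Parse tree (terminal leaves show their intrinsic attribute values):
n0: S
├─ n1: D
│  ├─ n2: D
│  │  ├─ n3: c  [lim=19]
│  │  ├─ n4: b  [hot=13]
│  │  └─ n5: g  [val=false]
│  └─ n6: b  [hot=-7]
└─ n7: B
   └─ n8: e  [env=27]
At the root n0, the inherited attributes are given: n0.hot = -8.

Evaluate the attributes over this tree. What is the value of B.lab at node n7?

true

1. n0.hot = -8  [given at root]
2. n1.ok = 25  [S.hot + 33]
3. n1.live = 9  [S.hot + 17]
4. n2.ok = 26  [D₀.ok + 1]
5. n2.live = 11  [D₀.ok * 2 - 39]
6. n3.lim = 19  [terminal]
7. n4.hot = 13  [terminal]
8. n5.val = false  [terminal]
9. n2.hot = 15  [(if g.val then b.hot else D.ok) - 11]
10. n2.acc = 10  [c.lim - 9]
11. n6.hot = -7  [terminal]
12. n1.hot = 16  [D₀.live * 2 - 2]
13. n1.acc = 4  [D₀.ok - 21]
14. n7.lim = true  [D.acc == 4]
15. n7.env = "yp"  ["yp"]
16. n8.env = 27  [terminal]
17. n7.hot = false  [B.lim == false]
18. n7.lab = true  [B.lim == true]
19. n0.lab = -9  [D.acc - 13]
20. n0.wid = false  [D.hot > 16]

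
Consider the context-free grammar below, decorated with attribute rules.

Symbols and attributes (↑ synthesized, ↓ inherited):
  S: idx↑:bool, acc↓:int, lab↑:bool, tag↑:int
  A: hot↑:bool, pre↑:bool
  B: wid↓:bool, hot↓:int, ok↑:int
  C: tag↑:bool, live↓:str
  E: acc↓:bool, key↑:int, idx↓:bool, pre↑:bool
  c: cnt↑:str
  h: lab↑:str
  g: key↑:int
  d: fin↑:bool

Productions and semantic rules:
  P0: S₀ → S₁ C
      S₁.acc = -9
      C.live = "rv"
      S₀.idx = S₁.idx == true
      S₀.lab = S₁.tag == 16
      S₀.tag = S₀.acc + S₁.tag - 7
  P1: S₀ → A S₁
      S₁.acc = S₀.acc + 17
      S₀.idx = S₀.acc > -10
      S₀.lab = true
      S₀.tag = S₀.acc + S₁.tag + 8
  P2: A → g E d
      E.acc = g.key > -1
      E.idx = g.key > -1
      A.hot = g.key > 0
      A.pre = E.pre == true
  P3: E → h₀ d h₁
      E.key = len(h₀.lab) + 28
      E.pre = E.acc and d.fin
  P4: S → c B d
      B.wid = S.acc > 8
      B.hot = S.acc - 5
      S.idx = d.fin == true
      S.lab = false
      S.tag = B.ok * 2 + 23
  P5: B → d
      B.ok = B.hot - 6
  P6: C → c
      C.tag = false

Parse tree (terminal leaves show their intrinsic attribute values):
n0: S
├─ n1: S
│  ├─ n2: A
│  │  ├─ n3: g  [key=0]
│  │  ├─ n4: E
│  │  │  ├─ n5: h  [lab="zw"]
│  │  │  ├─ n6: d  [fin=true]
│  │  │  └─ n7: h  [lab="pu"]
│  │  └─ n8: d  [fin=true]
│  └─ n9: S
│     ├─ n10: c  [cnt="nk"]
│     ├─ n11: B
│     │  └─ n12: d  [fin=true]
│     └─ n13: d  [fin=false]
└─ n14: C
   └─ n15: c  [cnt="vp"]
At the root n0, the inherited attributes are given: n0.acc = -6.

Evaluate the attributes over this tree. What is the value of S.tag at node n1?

16

1. n0.acc = -6  [given at root]
2. n1.acc = -9  [-9]
3. n3.key = 0  [terminal]
4. n4.acc = true  [g.key > -1]
5. n4.idx = true  [g.key > -1]
6. n5.lab = "zw"  [terminal]
7. n6.fin = true  [terminal]
8. n7.lab = "pu"  [terminal]
9. n4.key = 30  [len(h₀.lab) + 28]
10. n4.pre = true  [E.acc and d.fin]
11. n8.fin = true  [terminal]
12. n2.hot = false  [g.key > 0]
13. n2.pre = true  [E.pre == true]
14. n9.acc = 8  [S₀.acc + 17]
15. n10.cnt = "nk"  [terminal]
16. n11.wid = false  [S.acc > 8]
17. n11.hot = 3  [S.acc - 5]
18. n12.fin = true  [terminal]
19. n11.ok = -3  [B.hot - 6]
20. n13.fin = false  [terminal]
21. n9.idx = false  [d.fin == true]
22. n9.lab = false  [false]
23. n9.tag = 17  [B.ok * 2 + 23]
24. n1.idx = true  [S₀.acc > -10]
25. n1.lab = true  [true]
26. n1.tag = 16  [S₀.acc + S₁.tag + 8]
27. n14.live = "rv"  ["rv"]
28. n15.cnt = "vp"  [terminal]
29. n14.tag = false  [false]
30. n0.idx = true  [S₁.idx == true]
31. n0.lab = true  [S₁.tag == 16]
32. n0.tag = 3  [S₀.acc + S₁.tag - 7]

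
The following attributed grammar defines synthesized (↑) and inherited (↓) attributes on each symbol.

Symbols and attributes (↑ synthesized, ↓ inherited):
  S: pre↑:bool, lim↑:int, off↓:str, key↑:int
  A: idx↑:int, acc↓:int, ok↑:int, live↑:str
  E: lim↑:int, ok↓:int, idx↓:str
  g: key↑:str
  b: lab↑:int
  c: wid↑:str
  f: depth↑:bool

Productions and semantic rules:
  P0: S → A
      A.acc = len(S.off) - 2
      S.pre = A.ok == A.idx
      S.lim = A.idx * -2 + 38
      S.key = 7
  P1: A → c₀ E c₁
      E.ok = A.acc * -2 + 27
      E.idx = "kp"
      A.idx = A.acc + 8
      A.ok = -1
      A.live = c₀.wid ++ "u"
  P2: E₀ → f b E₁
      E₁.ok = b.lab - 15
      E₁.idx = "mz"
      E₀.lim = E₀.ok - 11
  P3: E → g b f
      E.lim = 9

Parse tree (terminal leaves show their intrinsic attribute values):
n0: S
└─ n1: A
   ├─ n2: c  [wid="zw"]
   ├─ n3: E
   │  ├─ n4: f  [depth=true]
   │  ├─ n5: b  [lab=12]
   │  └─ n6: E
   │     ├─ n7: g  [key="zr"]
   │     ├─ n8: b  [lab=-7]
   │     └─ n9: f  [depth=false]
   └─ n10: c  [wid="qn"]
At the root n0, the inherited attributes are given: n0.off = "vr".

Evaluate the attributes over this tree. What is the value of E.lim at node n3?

16

1. n0.off = "vr"  [given at root]
2. n1.acc = 0  [len(S.off) - 2]
3. n2.wid = "zw"  [terminal]
4. n3.ok = 27  [A.acc * -2 + 27]
5. n3.idx = "kp"  ["kp"]
6. n4.depth = true  [terminal]
7. n5.lab = 12  [terminal]
8. n6.ok = -3  [b.lab - 15]
9. n6.idx = "mz"  ["mz"]
10. n7.key = "zr"  [terminal]
11. n8.lab = -7  [terminal]
12. n9.depth = false  [terminal]
13. n6.lim = 9  [9]
14. n3.lim = 16  [E₀.ok - 11]
15. n10.wid = "qn"  [terminal]
16. n1.idx = 8  [A.acc + 8]
17. n1.ok = -1  [-1]
18. n1.live = "zwu"  [c₀.wid ++ "u"]
19. n0.pre = false  [A.ok == A.idx]
20. n0.lim = 22  [A.idx * -2 + 38]
21. n0.key = 7  [7]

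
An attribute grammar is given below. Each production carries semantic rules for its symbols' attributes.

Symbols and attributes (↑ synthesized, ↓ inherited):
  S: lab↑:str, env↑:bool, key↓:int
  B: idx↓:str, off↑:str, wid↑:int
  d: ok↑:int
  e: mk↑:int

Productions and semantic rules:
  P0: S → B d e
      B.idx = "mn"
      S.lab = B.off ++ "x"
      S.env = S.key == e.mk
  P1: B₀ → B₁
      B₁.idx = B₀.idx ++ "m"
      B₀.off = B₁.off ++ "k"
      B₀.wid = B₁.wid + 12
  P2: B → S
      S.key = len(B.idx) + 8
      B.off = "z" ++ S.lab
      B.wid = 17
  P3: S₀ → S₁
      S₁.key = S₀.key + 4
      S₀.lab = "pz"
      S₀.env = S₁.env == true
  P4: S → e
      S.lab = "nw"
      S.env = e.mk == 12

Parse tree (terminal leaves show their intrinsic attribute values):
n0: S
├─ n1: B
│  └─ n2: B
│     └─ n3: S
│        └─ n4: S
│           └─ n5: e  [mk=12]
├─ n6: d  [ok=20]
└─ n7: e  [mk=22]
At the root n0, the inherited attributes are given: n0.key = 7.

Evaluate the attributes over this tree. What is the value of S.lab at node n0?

1. n0.key = 7  [given at root]
2. n1.idx = "mn"  ["mn"]
3. n2.idx = "mnm"  [B₀.idx ++ "m"]
4. n3.key = 11  [len(B.idx) + 8]
5. n4.key = 15  [S₀.key + 4]
6. n5.mk = 12  [terminal]
7. n4.lab = "nw"  ["nw"]
8. n4.env = true  [e.mk == 12]
9. n3.lab = "pz"  ["pz"]
10. n3.env = true  [S₁.env == true]
11. n2.off = "zpz"  ["z" ++ S.lab]
12. n2.wid = 17  [17]
13. n1.off = "zpzk"  [B₁.off ++ "k"]
14. n1.wid = 29  [B₁.wid + 12]
15. n6.ok = 20  [terminal]
16. n7.mk = 22  [terminal]
17. n0.lab = "zpzkx"  [B.off ++ "x"]
18. n0.env = false  [S.key == e.mk]

"zpzkx"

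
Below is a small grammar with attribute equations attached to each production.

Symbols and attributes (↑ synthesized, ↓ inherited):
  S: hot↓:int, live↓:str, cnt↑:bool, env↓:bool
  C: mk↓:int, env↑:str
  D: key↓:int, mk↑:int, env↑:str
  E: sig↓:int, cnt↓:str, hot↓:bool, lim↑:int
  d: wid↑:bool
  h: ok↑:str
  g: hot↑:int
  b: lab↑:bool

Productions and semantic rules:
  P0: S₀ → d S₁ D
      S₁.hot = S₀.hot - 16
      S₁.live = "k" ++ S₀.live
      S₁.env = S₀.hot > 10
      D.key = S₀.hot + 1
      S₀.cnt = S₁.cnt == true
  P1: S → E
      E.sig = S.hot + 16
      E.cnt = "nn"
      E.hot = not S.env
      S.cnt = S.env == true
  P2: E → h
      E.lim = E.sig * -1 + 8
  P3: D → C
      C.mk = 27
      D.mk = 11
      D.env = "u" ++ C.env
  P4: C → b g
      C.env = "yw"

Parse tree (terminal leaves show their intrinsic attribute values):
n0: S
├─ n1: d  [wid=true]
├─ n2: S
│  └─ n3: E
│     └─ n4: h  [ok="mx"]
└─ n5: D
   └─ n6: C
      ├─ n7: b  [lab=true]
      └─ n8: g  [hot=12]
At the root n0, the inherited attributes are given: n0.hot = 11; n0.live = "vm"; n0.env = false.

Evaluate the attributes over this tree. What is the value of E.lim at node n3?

-3

1. n0.hot = 11  [given at root]
2. n0.live = "vm"  [given at root]
3. n0.env = false  [given at root]
4. n1.wid = true  [terminal]
5. n2.hot = -5  [S₀.hot - 16]
6. n2.live = "kvm"  ["k" ++ S₀.live]
7. n2.env = true  [S₀.hot > 10]
8. n3.sig = 11  [S.hot + 16]
9. n3.cnt = "nn"  ["nn"]
10. n3.hot = false  [not S.env]
11. n4.ok = "mx"  [terminal]
12. n3.lim = -3  [E.sig * -1 + 8]
13. n2.cnt = true  [S.env == true]
14. n5.key = 12  [S₀.hot + 1]
15. n6.mk = 27  [27]
16. n7.lab = true  [terminal]
17. n8.hot = 12  [terminal]
18. n6.env = "yw"  ["yw"]
19. n5.mk = 11  [11]
20. n5.env = "uyw"  ["u" ++ C.env]
21. n0.cnt = true  [S₁.cnt == true]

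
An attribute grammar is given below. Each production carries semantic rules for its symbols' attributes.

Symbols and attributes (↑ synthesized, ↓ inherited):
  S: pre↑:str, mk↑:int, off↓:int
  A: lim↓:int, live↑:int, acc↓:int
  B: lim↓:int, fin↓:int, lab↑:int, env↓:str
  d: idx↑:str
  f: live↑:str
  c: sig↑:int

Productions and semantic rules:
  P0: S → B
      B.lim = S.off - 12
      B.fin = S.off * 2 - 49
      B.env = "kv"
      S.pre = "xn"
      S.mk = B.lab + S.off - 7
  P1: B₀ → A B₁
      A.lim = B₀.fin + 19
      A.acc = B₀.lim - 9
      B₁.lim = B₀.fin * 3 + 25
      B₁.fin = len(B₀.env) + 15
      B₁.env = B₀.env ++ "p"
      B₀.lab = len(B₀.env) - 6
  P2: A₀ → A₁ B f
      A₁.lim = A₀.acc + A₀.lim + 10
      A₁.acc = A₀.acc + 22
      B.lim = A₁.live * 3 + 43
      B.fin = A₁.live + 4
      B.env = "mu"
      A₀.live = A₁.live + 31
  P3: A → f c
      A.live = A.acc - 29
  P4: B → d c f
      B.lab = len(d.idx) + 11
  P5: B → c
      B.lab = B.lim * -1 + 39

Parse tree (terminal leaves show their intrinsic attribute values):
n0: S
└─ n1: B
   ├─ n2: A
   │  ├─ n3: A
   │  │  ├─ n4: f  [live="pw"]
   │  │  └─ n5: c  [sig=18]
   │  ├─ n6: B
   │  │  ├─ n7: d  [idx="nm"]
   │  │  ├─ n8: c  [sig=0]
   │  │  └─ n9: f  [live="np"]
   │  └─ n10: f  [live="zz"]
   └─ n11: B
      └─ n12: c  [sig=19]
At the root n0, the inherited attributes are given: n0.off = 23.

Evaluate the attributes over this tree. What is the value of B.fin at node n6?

-1

1. n0.off = 23  [given at root]
2. n1.lim = 11  [S.off - 12]
3. n1.fin = -3  [S.off * 2 - 49]
4. n1.env = "kv"  ["kv"]
5. n2.lim = 16  [B₀.fin + 19]
6. n2.acc = 2  [B₀.lim - 9]
7. n3.lim = 28  [A₀.acc + A₀.lim + 10]
8. n3.acc = 24  [A₀.acc + 22]
9. n4.live = "pw"  [terminal]
10. n5.sig = 18  [terminal]
11. n3.live = -5  [A.acc - 29]
12. n6.lim = 28  [A₁.live * 3 + 43]
13. n6.fin = -1  [A₁.live + 4]
14. n6.env = "mu"  ["mu"]
15. n7.idx = "nm"  [terminal]
16. n8.sig = 0  [terminal]
17. n9.live = "np"  [terminal]
18. n6.lab = 13  [len(d.idx) + 11]
19. n10.live = "zz"  [terminal]
20. n2.live = 26  [A₁.live + 31]
21. n11.lim = 16  [B₀.fin * 3 + 25]
22. n11.fin = 17  [len(B₀.env) + 15]
23. n11.env = "kvp"  [B₀.env ++ "p"]
24. n12.sig = 19  [terminal]
25. n11.lab = 23  [B.lim * -1 + 39]
26. n1.lab = -4  [len(B₀.env) - 6]
27. n0.pre = "xn"  ["xn"]
28. n0.mk = 12  [B.lab + S.off - 7]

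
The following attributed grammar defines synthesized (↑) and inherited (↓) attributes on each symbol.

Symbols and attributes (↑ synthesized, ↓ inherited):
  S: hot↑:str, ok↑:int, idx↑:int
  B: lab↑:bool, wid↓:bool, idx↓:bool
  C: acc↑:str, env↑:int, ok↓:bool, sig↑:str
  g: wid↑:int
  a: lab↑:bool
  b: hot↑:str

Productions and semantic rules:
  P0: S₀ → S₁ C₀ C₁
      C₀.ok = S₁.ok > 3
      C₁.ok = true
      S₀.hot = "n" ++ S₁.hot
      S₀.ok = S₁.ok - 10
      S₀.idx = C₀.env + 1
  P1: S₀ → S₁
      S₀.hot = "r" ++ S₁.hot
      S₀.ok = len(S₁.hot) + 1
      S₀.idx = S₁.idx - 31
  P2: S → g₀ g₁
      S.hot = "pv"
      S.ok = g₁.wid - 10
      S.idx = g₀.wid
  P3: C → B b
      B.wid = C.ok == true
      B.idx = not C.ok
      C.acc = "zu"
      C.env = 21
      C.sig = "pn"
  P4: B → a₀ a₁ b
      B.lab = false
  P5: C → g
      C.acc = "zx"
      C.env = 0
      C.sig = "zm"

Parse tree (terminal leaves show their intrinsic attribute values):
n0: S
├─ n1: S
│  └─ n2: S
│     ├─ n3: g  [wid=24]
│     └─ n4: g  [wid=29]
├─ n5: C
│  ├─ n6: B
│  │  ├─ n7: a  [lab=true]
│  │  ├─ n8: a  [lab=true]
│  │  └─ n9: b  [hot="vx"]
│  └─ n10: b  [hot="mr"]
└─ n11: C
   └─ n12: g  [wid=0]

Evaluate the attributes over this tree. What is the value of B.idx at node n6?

true

1. n3.wid = 24  [terminal]
2. n4.wid = 29  [terminal]
3. n2.hot = "pv"  ["pv"]
4. n2.ok = 19  [g₁.wid - 10]
5. n2.idx = 24  [g₀.wid]
6. n1.hot = "rpv"  ["r" ++ S₁.hot]
7. n1.ok = 3  [len(S₁.hot) + 1]
8. n1.idx = -7  [S₁.idx - 31]
9. n5.ok = false  [S₁.ok > 3]
10. n6.wid = false  [C.ok == true]
11. n6.idx = true  [not C.ok]
12. n7.lab = true  [terminal]
13. n8.lab = true  [terminal]
14. n9.hot = "vx"  [terminal]
15. n6.lab = false  [false]
16. n10.hot = "mr"  [terminal]
17. n5.acc = "zu"  ["zu"]
18. n5.env = 21  [21]
19. n5.sig = "pn"  ["pn"]
20. n11.ok = true  [true]
21. n12.wid = 0  [terminal]
22. n11.acc = "zx"  ["zx"]
23. n11.env = 0  [0]
24. n11.sig = "zm"  ["zm"]
25. n0.hot = "nrpv"  ["n" ++ S₁.hot]
26. n0.ok = -7  [S₁.ok - 10]
27. n0.idx = 22  [C₀.env + 1]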